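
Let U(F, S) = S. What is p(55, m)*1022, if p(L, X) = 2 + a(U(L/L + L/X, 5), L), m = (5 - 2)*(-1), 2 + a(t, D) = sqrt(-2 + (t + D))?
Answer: 1022*sqrt(58) ≈ 7783.3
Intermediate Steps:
a(t, D) = -2 + sqrt(-2 + D + t) (a(t, D) = -2 + sqrt(-2 + (t + D)) = -2 + sqrt(-2 + (D + t)) = -2 + sqrt(-2 + D + t))
m = -3 (m = 3*(-1) = -3)
p(L, X) = sqrt(3 + L) (p(L, X) = 2 + (-2 + sqrt(-2 + L + 5)) = 2 + (-2 + sqrt(3 + L)) = sqrt(3 + L))
p(55, m)*1022 = sqrt(3 + 55)*1022 = sqrt(58)*1022 = 1022*sqrt(58)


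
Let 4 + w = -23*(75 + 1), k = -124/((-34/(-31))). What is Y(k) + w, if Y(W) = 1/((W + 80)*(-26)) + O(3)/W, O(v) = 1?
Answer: -24601923129/14042132 ≈ -1752.0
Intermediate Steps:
k = -1922/17 (k = -124/((-34*(-1/31))) = -124/34/31 = -124*31/34 = -1922/17 ≈ -113.06)
Y(W) = 1/W - 1/(26*(80 + W)) (Y(W) = 1/((W + 80)*(-26)) + 1/W = -1/26/(80 + W) + 1/W = -1/(26*(80 + W)) + 1/W = 1/W - 1/(26*(80 + W)))
w = -1752 (w = -4 - 23*(75 + 1) = -4 - 23*76 = -4 - 1748 = -1752)
Y(k) + w = 5*(416 + 5*(-1922/17))/(26*(-1922/17)*(80 - 1922/17)) - 1752 = (5/26)*(-17/1922)*(416 - 9610/17)/(-562/17) - 1752 = (5/26)*(-17/1922)*(-17/562)*(-2538/17) - 1752 = -107865/14042132 - 1752 = -24601923129/14042132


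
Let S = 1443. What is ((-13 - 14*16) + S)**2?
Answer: 1454436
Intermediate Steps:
((-13 - 14*16) + S)**2 = ((-13 - 14*16) + 1443)**2 = ((-13 - 224) + 1443)**2 = (-237 + 1443)**2 = 1206**2 = 1454436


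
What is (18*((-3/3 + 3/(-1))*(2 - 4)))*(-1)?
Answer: -144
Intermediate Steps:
(18*((-3/3 + 3/(-1))*(2 - 4)))*(-1) = (18*((-3*1/3 + 3*(-1))*(-2)))*(-1) = (18*((-1 - 3)*(-2)))*(-1) = (18*(-4*(-2)))*(-1) = (18*8)*(-1) = 144*(-1) = -144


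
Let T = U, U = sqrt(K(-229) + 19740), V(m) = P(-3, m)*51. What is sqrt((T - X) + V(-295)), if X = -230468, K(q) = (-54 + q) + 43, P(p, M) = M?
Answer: sqrt(215423 + 10*sqrt(195)) ≈ 464.29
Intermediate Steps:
V(m) = 51*m (V(m) = m*51 = 51*m)
K(q) = -11 + q
U = 10*sqrt(195) (U = sqrt((-11 - 229) + 19740) = sqrt(-240 + 19740) = sqrt(19500) = 10*sqrt(195) ≈ 139.64)
T = 10*sqrt(195) ≈ 139.64
sqrt((T - X) + V(-295)) = sqrt((10*sqrt(195) - 1*(-230468)) + 51*(-295)) = sqrt((10*sqrt(195) + 230468) - 15045) = sqrt((230468 + 10*sqrt(195)) - 15045) = sqrt(215423 + 10*sqrt(195))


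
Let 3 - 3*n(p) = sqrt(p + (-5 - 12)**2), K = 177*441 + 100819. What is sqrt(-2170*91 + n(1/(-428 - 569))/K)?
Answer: sqrt(-14131169648845933172841 - 267509058*sqrt(71816901))/267509058 ≈ 444.38*I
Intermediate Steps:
K = 178876 (K = 78057 + 100819 = 178876)
n(p) = 1 - sqrt(289 + p)/3 (n(p) = 1 - sqrt(p + (-5 - 12)**2)/3 = 1 - sqrt(p + (-17)**2)/3 = 1 - sqrt(p + 289)/3 = 1 - sqrt(289 + p)/3)
sqrt(-2170*91 + n(1/(-428 - 569))/K) = sqrt(-2170*91 + (1 - sqrt(289 + 1/(-428 - 569))/3)/178876) = sqrt(-197470 + (1 - sqrt(289 + 1/(-997))/3)*(1/178876)) = sqrt(-197470 + (1 - sqrt(289 - 1/997)/3)*(1/178876)) = sqrt(-197470 + (1 - 2*sqrt(71816901)/2991)*(1/178876)) = sqrt(-197470 + (1/178876 - sqrt(71816901)/267509058)) = sqrt(-35322643719/178876 - sqrt(71816901)/267509058)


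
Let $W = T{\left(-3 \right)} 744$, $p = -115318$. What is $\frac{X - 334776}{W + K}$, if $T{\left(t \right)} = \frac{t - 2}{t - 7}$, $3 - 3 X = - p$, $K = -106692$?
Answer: $\frac{1119643}{318960} \approx 3.5103$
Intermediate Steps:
$X = - \frac{115315}{3}$ ($X = 1 - \frac{\left(-1\right) \left(-115318\right)}{3} = 1 - \frac{115318}{3} = - \frac{115315}{3} \approx -38438.0$)
$T{\left(t \right)} = \frac{-2 + t}{-7 + t}$
$W = 372$ ($W = \frac{-2 - 3}{-7 - 3} \cdot 744 = \frac{1}{-10} \left(-5\right) 744 = \left(- \frac{1}{10}\right) \left(-5\right) 744 = \frac{1}{2} \cdot 744 = 372$)
$\frac{X - 334776}{W + K} = \frac{- \frac{115315}{3} - 334776}{372 - 106692} = - \frac{1119643}{3 \left(-106320\right)} = \left(- \frac{1119643}{3}\right) \left(- \frac{1}{106320}\right) = \frac{1119643}{318960}$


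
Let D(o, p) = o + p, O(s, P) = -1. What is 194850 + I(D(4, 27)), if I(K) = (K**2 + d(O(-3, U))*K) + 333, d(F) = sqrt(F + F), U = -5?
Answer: 196144 + 31*I*sqrt(2) ≈ 1.9614e+5 + 43.841*I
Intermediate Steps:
d(F) = sqrt(2)*sqrt(F) (d(F) = sqrt(2*F) = sqrt(2)*sqrt(F))
I(K) = 333 + K**2 + I*K*sqrt(2) (I(K) = (K**2 + (sqrt(2)*sqrt(-1))*K) + 333 = (K**2 + (sqrt(2)*I)*K) + 333 = (K**2 + (I*sqrt(2))*K) + 333 = (K**2 + I*K*sqrt(2)) + 333 = 333 + K**2 + I*K*sqrt(2))
194850 + I(D(4, 27)) = 194850 + (333 + (4 + 27)**2 + I*(4 + 27)*sqrt(2)) = 194850 + (333 + 31**2 + I*31*sqrt(2)) = 194850 + (333 + 961 + 31*I*sqrt(2)) = 194850 + (1294 + 31*I*sqrt(2)) = 196144 + 31*I*sqrt(2)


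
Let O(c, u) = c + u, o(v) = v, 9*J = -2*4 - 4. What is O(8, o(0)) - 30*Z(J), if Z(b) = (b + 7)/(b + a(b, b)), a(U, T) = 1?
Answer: 518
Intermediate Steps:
J = -4/3 (J = (-2*4 - 4)/9 = (-8 - 4)/9 = (1/9)*(-12) = -4/3 ≈ -1.3333)
Z(b) = (7 + b)/(1 + b) (Z(b) = (b + 7)/(b + 1) = (7 + b)/(1 + b))
O(8, o(0)) - 30*Z(J) = (8 + 0) - 30*(7 - 4/3)/(1 - 4/3) = 8 - 30*17/((-1/3)*3) = 8 - (-90)*17/3 = 8 - 30*(-17) = 8 + 510 = 518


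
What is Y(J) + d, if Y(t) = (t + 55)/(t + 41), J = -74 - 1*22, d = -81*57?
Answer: -253894/55 ≈ -4616.3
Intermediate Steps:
d = -4617
J = -96 (J = -74 - 22 = -96)
Y(t) = (55 + t)/(41 + t)
Y(J) + d = (55 - 96)/(41 - 96) - 4617 = -41/(-55) - 4617 = -1/55*(-41) - 4617 = 41/55 - 4617 = -253894/55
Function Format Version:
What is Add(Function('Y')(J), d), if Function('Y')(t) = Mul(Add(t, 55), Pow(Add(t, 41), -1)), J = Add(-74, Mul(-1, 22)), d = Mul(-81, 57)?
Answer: Rational(-253894, 55) ≈ -4616.3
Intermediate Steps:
d = -4617
J = -96 (J = Add(-74, -22) = -96)
Function('Y')(t) = Mul(Pow(Add(41, t), -1), Add(55, t)) (Function('Y')(t) = Mul(Add(55, t), Pow(Add(41, t), -1)) = Mul(Pow(Add(41, t), -1), Add(55, t)))
Add(Function('Y')(J), d) = Add(Mul(Pow(Add(41, -96), -1), Add(55, -96)), -4617) = Add(Mul(Pow(-55, -1), -41), -4617) = Add(Mul(Rational(-1, 55), -41), -4617) = Add(Rational(41, 55), -4617) = Rational(-253894, 55)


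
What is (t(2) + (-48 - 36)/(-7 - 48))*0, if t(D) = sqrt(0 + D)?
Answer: 0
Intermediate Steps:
t(D) = sqrt(D)
(t(2) + (-48 - 36)/(-7 - 48))*0 = (sqrt(2) + (-48 - 36)/(-7 - 48))*0 = (sqrt(2) - 84/(-55))*0 = (sqrt(2) - 84*(-1/55))*0 = (sqrt(2) + 84/55)*0 = (84/55 + sqrt(2))*0 = 0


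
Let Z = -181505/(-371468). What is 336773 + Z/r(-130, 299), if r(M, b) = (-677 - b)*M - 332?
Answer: 15831204503680177/47008532464 ≈ 3.3677e+5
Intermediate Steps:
r(M, b) = -332 + M*(-677 - b) (r(M, b) = M*(-677 - b) - 332 = -332 + M*(-677 - b))
Z = 181505/371468 (Z = -181505*(-1/371468) = 181505/371468 ≈ 0.48862)
336773 + Z/r(-130, 299) = 336773 + 181505/(371468*(-332 - 677*(-130) - 1*(-130)*299)) = 336773 + 181505/(371468*(-332 + 88010 + 38870)) = 336773 + (181505/371468)/126548 = 336773 + (181505/371468)*(1/126548) = 336773 + 181505/47008532464 = 15831204503680177/47008532464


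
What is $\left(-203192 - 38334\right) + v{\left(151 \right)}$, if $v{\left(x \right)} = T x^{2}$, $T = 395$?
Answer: $8764869$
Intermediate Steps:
$v{\left(x \right)} = 395 x^{2}$
$\left(-203192 - 38334\right) + v{\left(151 \right)} = \left(-203192 - 38334\right) + 395 \cdot 151^{2} = \left(-203192 - 38334\right) + 395 \cdot 22801 = -241526 + 9006395 = 8764869$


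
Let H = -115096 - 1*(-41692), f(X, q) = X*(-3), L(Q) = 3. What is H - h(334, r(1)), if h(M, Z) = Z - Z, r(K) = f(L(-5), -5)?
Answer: -73404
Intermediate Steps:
f(X, q) = -3*X
H = -73404 (H = -115096 + 41692 = -73404)
r(K) = -9 (r(K) = -3*3 = -9)
h(M, Z) = 0
H - h(334, r(1)) = -73404 - 1*0 = -73404 + 0 = -73404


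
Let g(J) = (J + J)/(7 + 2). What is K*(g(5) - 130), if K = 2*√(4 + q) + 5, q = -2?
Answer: -5800/9 - 2320*√2/9 ≈ -1009.0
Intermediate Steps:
g(J) = 2*J/9 (g(J) = (2*J)/9 = (2*J)*(⅑) = 2*J/9)
K = 5 + 2*√2 (K = 2*√(4 - 2) + 5 = 2*√2 + 5 = 5 + 2*√2 ≈ 7.8284)
K*(g(5) - 130) = (5 + 2*√2)*((2/9)*5 - 130) = (5 + 2*√2)*(10/9 - 130) = (5 + 2*√2)*(-1160/9) = -5800/9 - 2320*√2/9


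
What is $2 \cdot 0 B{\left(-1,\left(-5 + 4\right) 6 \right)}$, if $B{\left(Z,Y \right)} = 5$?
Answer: $0$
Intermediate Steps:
$2 \cdot 0 B{\left(-1,\left(-5 + 4\right) 6 \right)} = 2 \cdot 0 \cdot 5 = 0 \cdot 5 = 0$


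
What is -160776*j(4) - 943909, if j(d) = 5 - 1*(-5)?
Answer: -2551669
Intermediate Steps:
j(d) = 10 (j(d) = 5 + 5 = 10)
-160776*j(4) - 943909 = -160776*10 - 943909 = -1607760 - 943909 = -2551669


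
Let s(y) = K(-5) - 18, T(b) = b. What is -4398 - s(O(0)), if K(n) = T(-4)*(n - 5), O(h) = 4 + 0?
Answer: -4420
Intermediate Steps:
O(h) = 4
K(n) = 20 - 4*n (K(n) = -4*(n - 5) = -4*(-5 + n) = 20 - 4*n)
s(y) = 22 (s(y) = (20 - 4*(-5)) - 18 = (20 + 20) - 18 = 40 - 18 = 22)
-4398 - s(O(0)) = -4398 - 1*22 = -4398 - 22 = -4420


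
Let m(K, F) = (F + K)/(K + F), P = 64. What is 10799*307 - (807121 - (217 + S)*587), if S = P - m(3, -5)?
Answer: 2672532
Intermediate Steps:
m(K, F) = 1 (m(K, F) = (F + K)/(F + K) = 1)
S = 63 (S = 64 - 1*1 = 64 - 1 = 63)
10799*307 - (807121 - (217 + S)*587) = 10799*307 - (807121 - (217 + 63)*587) = 3315293 - (807121 - 280*587) = 3315293 - (807121 - 1*164360) = 3315293 - (807121 - 164360) = 3315293 - 1*642761 = 3315293 - 642761 = 2672532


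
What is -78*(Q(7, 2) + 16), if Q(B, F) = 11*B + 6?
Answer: -7722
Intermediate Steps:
Q(B, F) = 6 + 11*B
-78*(Q(7, 2) + 16) = -78*((6 + 11*7) + 16) = -78*((6 + 77) + 16) = -78*(83 + 16) = -78*99 = -7722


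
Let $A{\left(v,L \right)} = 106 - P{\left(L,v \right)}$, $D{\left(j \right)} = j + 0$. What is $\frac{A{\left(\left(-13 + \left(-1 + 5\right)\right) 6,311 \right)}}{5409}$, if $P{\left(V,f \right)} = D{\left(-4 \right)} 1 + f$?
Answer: $\frac{164}{5409} \approx 0.03032$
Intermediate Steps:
$D{\left(j \right)} = j$
$P{\left(V,f \right)} = -4 + f$ ($P{\left(V,f \right)} = \left(-4\right) 1 + f = -4 + f$)
$A{\left(v,L \right)} = 110 - v$ ($A{\left(v,L \right)} = 106 - \left(-4 + v\right) = 110 - v$)
$\frac{A{\left(\left(-13 + \left(-1 + 5\right)\right) 6,311 \right)}}{5409} = \frac{110 - \left(-13 + \left(-1 + 5\right)\right) 6}{5409} = \left(110 - \left(-13 + 4\right) 6\right) \frac{1}{5409} = \left(110 - \left(-9\right) 6\right) \frac{1}{5409} = \left(110 - -54\right) \frac{1}{5409} = \left(110 + 54\right) \frac{1}{5409} = 164 \cdot \frac{1}{5409} = \frac{164}{5409}$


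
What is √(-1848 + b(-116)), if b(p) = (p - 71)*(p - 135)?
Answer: √45089 ≈ 212.34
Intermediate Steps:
b(p) = (-135 + p)*(-71 + p) (b(p) = (-71 + p)*(-135 + p) = (-135 + p)*(-71 + p))
√(-1848 + b(-116)) = √(-1848 + (9585 + (-116)² - 206*(-116))) = √(-1848 + (9585 + 13456 + 23896)) = √(-1848 + 46937) = √45089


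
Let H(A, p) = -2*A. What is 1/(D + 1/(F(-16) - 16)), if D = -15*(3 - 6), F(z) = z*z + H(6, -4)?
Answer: 228/10261 ≈ 0.022220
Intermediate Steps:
F(z) = -12 + z² (F(z) = z*z - 2*6 = z² - 12 = -12 + z²)
D = 45 (D = -15*(-3) = 45)
1/(D + 1/(F(-16) - 16)) = 1/(45 + 1/((-12 + (-16)²) - 16)) = 1/(45 + 1/((-12 + 256) - 16)) = 1/(45 + 1/(244 - 16)) = 1/(45 + 1/228) = 1/(10261/228) = 228/10261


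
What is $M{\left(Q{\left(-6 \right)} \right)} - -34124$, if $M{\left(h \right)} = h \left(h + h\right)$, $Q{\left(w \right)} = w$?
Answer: $34196$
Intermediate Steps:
$M{\left(h \right)} = 2 h^{2}$ ($M{\left(h \right)} = h 2 h = 2 h^{2}$)
$M{\left(Q{\left(-6 \right)} \right)} - -34124 = 2 \left(-6\right)^{2} - -34124 = 2 \cdot 36 + 34124 = 72 + 34124 = 34196$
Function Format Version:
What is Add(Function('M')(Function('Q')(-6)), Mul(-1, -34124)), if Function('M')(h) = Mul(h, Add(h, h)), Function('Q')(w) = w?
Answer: 34196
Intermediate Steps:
Function('M')(h) = Mul(2, Pow(h, 2)) (Function('M')(h) = Mul(h, Mul(2, h)) = Mul(2, Pow(h, 2)))
Add(Function('M')(Function('Q')(-6)), Mul(-1, -34124)) = Add(Mul(2, Pow(-6, 2)), Mul(-1, -34124)) = Add(Mul(2, 36), 34124) = Add(72, 34124) = 34196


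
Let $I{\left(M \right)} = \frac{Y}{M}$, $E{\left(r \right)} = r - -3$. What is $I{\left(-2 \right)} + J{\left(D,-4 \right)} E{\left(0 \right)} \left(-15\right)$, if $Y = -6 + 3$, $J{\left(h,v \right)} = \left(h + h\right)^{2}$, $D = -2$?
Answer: $- \frac{1437}{2} \approx -718.5$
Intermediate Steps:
$E{\left(r \right)} = 3 + r$ ($E{\left(r \right)} = r + 3 = 3 + r$)
$J{\left(h,v \right)} = 4 h^{2}$ ($J{\left(h,v \right)} = \left(2 h\right)^{2} = 4 h^{2}$)
$Y = -3$
$I{\left(M \right)} = - \frac{3}{M}$
$I{\left(-2 \right)} + J{\left(D,-4 \right)} E{\left(0 \right)} \left(-15\right) = - \frac{3}{-2} + 4 \left(-2\right)^{2} \left(3 + 0\right) \left(-15\right) = \left(-3\right) \left(- \frac{1}{2}\right) + 4 \cdot 4 \cdot 3 \left(-15\right) = \frac{3}{2} + 16 \left(-45\right) = \frac{3}{2} - 720 = - \frac{1437}{2}$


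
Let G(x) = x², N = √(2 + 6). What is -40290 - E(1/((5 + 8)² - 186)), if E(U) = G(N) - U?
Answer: -685067/17 ≈ -40298.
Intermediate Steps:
N = 2*√2 (N = √8 = 2*√2 ≈ 2.8284)
E(U) = 8 - U (E(U) = (2*√2)² - U = 8 - U)
-40290 - E(1/((5 + 8)² - 186)) = -40290 - (8 - 1/((5 + 8)² - 186)) = -40290 - (8 - 1/(13² - 186)) = -40290 - (8 - 1/(169 - 186)) = -40290 - (8 - 1/(-17)) = -40290 - (8 - 1*(-1/17)) = -40290 - (8 + 1/17) = -40290 - 1*137/17 = -40290 - 137/17 = -685067/17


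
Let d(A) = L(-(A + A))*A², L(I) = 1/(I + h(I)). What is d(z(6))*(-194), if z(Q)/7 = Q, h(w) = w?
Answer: 2037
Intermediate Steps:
z(Q) = 7*Q
L(I) = 1/(2*I) (L(I) = 1/(I + I) = 1/(2*I))
d(A) = -A/4 (d(A) = (1/(2*((-(A + A)))))*A² = (1/(2*((-2*A))))*A² = ((-1/(2*A))/2)*A² = (-1/(4*A))*A² = -A/4)
d(z(6))*(-194) = -7*6/4*(-194) = -¼*42*(-194) = -21/2*(-194) = 2037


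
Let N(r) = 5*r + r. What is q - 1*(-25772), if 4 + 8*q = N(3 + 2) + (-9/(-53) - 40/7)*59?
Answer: 76379579/2968 ≈ 25734.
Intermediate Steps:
N(r) = 6*r
q = -111717/2968 (q = -1/2 + (6*(3 + 2) + (-9/(-53) - 40/7)*59)/8 = -1/2 + (6*5 + (-9*(-1/53) - 40*1/7)*59)/8 = -1/2 + (30 + (9/53 - 40/7)*59)/8 = -1/2 + (30 - 2057/371*59)/8 = -1/2 + (30 - 121363/371)/8 = -1/2 + (1/8)*(-110233/371) = -1/2 - 110233/2968 = -111717/2968 ≈ -37.641)
q - 1*(-25772) = -111717/2968 - 1*(-25772) = -111717/2968 + 25772 = 76379579/2968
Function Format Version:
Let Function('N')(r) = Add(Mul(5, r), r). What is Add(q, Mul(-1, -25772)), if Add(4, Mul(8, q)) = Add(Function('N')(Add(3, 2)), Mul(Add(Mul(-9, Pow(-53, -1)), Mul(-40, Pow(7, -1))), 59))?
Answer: Rational(76379579, 2968) ≈ 25734.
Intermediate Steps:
Function('N')(r) = Mul(6, r)
q = Rational(-111717, 2968) (q = Add(Rational(-1, 2), Mul(Rational(1, 8), Add(Mul(6, Add(3, 2)), Mul(Add(Mul(-9, Pow(-53, -1)), Mul(-40, Pow(7, -1))), 59)))) = Add(Rational(-1, 2), Mul(Rational(1, 8), Add(Mul(6, 5), Mul(Add(Mul(-9, Rational(-1, 53)), Mul(-40, Rational(1, 7))), 59)))) = Add(Rational(-1, 2), Mul(Rational(1, 8), Add(30, Mul(Add(Rational(9, 53), Rational(-40, 7)), 59)))) = Add(Rational(-1, 2), Mul(Rational(1, 8), Add(30, Mul(Rational(-2057, 371), 59)))) = Add(Rational(-1, 2), Mul(Rational(1, 8), Add(30, Rational(-121363, 371)))) = Add(Rational(-1, 2), Mul(Rational(1, 8), Rational(-110233, 371))) = Add(Rational(-1, 2), Rational(-110233, 2968)) = Rational(-111717, 2968) ≈ -37.641)
Add(q, Mul(-1, -25772)) = Add(Rational(-111717, 2968), Mul(-1, -25772)) = Add(Rational(-111717, 2968), 25772) = Rational(76379579, 2968)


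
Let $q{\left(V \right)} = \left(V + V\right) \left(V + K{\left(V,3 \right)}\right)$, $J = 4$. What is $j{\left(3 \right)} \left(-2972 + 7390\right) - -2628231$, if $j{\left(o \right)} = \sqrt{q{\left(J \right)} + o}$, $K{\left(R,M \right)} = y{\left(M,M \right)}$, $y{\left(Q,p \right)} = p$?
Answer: $2628231 + 4418 \sqrt{59} \approx 2.6622 \cdot 10^{6}$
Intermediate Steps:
$K{\left(R,M \right)} = M$
$q{\left(V \right)} = 2 V \left(3 + V\right)$ ($q{\left(V \right)} = \left(V + V\right) \left(V + 3\right) = 2 V \left(3 + V\right)$)
$j{\left(o \right)} = \sqrt{56 + o}$ ($j{\left(o \right)} = \sqrt{2 \cdot 4 \left(3 + 4\right) + o} = \sqrt{2 \cdot 4 \cdot 7 + o} = \sqrt{56 + o}$)
$j{\left(3 \right)} \left(-2972 + 7390\right) - -2628231 = \sqrt{56 + 3} \left(-2972 + 7390\right) - -2628231 = \sqrt{59} \cdot 4418 + 2628231 = 4418 \sqrt{59} + 2628231 = 2628231 + 4418 \sqrt{59}$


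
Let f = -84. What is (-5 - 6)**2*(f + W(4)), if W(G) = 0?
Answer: -10164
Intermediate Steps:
(-5 - 6)**2*(f + W(4)) = (-5 - 6)**2*(-84 + 0) = (-11)**2*(-84) = 121*(-84) = -10164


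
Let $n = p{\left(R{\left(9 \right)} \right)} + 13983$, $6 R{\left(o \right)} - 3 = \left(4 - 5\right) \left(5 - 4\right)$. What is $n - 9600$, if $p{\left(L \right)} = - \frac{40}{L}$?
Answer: $4263$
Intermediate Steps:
$R{\left(o \right)} = \frac{1}{3}$ ($R{\left(o \right)} = \frac{1}{2} + \frac{\left(4 - 5\right) \left(5 - 4\right)}{6} = \frac{1}{2} + \frac{\left(-1\right) 1}{6} = \frac{1}{2} + \frac{1}{6} \left(-1\right) = \frac{1}{2} - \frac{1}{6} = \frac{1}{3}$)
$n = 13863$ ($n = - 40 \frac{1}{\frac{1}{3}} + 13983 = \left(-40\right) 3 + 13983 = -120 + 13983 = 13863$)
$n - 9600 = 13863 - 9600 = 4263$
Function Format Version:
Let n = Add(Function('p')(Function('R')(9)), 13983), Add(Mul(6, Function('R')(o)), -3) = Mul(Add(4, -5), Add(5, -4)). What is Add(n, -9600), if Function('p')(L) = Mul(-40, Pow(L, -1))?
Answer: 4263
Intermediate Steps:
Function('R')(o) = Rational(1, 3) (Function('R')(o) = Add(Rational(1, 2), Mul(Rational(1, 6), Mul(Add(4, -5), Add(5, -4)))) = Add(Rational(1, 2), Mul(Rational(1, 6), Mul(-1, 1))) = Add(Rational(1, 2), Mul(Rational(1, 6), -1)) = Add(Rational(1, 2), Rational(-1, 6)) = Rational(1, 3))
n = 13863 (n = Add(Mul(-40, Pow(Rational(1, 3), -1)), 13983) = Add(Mul(-40, 3), 13983) = Add(-120, 13983) = 13863)
Add(n, -9600) = Add(13863, -9600) = 4263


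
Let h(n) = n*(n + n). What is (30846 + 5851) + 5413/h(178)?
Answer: 2325420909/63368 ≈ 36697.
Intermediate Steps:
h(n) = 2*n² (h(n) = n*(2*n) = 2*n²)
(30846 + 5851) + 5413/h(178) = (30846 + 5851) + 5413/((2*178²)) = 36697 + 5413/((2*31684)) = 36697 + 5413/63368 = 2325420909/63368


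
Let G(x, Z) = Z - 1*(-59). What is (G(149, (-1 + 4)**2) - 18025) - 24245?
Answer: -42202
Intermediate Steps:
G(x, Z) = 59 + Z (G(x, Z) = Z + 59 = 59 + Z)
(G(149, (-1 + 4)**2) - 18025) - 24245 = ((59 + (-1 + 4)**2) - 18025) - 24245 = ((59 + 3**2) - 18025) - 24245 = ((59 + 9) - 18025) - 24245 = (68 - 18025) - 24245 = -17957 - 24245 = -42202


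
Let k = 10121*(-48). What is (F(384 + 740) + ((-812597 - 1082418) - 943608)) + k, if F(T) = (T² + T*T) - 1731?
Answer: -799410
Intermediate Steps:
F(T) = -1731 + 2*T² (F(T) = (T² + T²) - 1731 = 2*T² - 1731 = -1731 + 2*T²)
k = -485808
(F(384 + 740) + ((-812597 - 1082418) - 943608)) + k = ((-1731 + 2*(384 + 740)²) + ((-812597 - 1082418) - 943608)) - 485808 = ((-1731 + 2*1124²) + (-1895015 - 943608)) - 485808 = ((-1731 + 2*1263376) - 2838623) - 485808 = ((-1731 + 2526752) - 2838623) - 485808 = (2525021 - 2838623) - 485808 = -313602 - 485808 = -799410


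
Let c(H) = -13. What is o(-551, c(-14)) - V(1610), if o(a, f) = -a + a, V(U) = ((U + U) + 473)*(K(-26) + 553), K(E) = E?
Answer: -1946211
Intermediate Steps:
V(U) = 249271 + 1054*U (V(U) = ((U + U) + 473)*(-26 + 553) = (2*U + 473)*527 = (473 + 2*U)*527 = 249271 + 1054*U)
o(a, f) = 0
o(-551, c(-14)) - V(1610) = 0 - (249271 + 1054*1610) = 0 - (249271 + 1696940) = 0 - 1*1946211 = 0 - 1946211 = -1946211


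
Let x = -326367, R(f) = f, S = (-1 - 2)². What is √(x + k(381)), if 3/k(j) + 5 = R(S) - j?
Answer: I*√46386216474/377 ≈ 571.29*I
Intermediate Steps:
S = 9 (S = (-3)² = 9)
k(j) = 3/(4 - j) (k(j) = 3/(-5 + (9 - j)) = 3/(4 - j))
√(x + k(381)) = √(-326367 - 3/(-4 + 381)) = √(-326367 - 3/377) = √(-123040362/377) = I*√46386216474/377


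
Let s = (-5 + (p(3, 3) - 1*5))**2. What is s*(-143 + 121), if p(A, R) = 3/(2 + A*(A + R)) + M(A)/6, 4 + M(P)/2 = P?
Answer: -4106531/1800 ≈ -2281.4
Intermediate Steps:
M(P) = -8 + 2*P
p(A, R) = -4/3 + 3/(2 + A*(A + R)) + A/3 (p(A, R) = 3/(2 + A*(A + R)) + (-8 + 2*A)/6 = 3/(2 + A*(A + R)) + (-8 + 2*A)*(1/6) = 3/(2 + A*(A + R)) + (-4/3 + A/3) = -4/3 + 3/(2 + A*(A + R)) + A/3)
s = 373321/3600 (s = (-5 + ((1 + 2*3 + 3**2*(-4 + 3) + 3*3*(-4 + 3))/(3*(2 + 3**2 + 3*3)) - 1*5))**2 = (-5 + ((1 + 6 + 9*(-1) + 3*3*(-1))/(3*(2 + 9 + 9)) - 5))**2 = (-5 + ((1/3)*(1 + 6 - 9 - 9)/20 - 5))**2 = (-5 + ((1/3)*(1/20)*(-11) - 5))**2 = (-5 + (-11/60 - 5))**2 = (-5 - 311/60)**2 = (-611/60)**2 = 373321/3600 ≈ 103.70)
s*(-143 + 121) = 373321*(-143 + 121)/3600 = (373321/3600)*(-22) = -4106531/1800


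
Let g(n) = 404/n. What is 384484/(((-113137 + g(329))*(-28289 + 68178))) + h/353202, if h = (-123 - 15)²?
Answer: 4705102986090322/87401904354138447 ≈ 0.053833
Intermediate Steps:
h = 19044 (h = (-138)² = 19044)
384484/(((-113137 + g(329))*(-28289 + 68178))) + h/353202 = 384484/(((-113137 + 404/329)*(-28289 + 68178))) + 19044/353202 = 384484/(((-113137 + 404*(1/329))*39889)) + 19044*(1/353202) = 384484/(((-113137 + 404/329)*39889)) + 3174/58867 = 384484/((-37221669/329*39889)) + 3174/58867 = 384484/(-1484735154741/329) + 3174/58867 = 384484*(-329/1484735154741) + 3174/58867 = -126495236/1484735154741 + 3174/58867 = 4705102986090322/87401904354138447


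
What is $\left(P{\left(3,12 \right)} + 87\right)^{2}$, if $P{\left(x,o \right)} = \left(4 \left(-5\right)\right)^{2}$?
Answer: $237169$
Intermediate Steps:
$P{\left(x,o \right)} = 400$ ($P{\left(x,o \right)} = \left(-20\right)^{2} = 400$)
$\left(P{\left(3,12 \right)} + 87\right)^{2} = \left(400 + 87\right)^{2} = 487^{2} = 237169$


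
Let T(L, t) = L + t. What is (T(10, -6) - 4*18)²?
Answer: 4624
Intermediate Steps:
(T(10, -6) - 4*18)² = ((10 - 6) - 4*18)² = (4 - 72)² = (-68)² = 4624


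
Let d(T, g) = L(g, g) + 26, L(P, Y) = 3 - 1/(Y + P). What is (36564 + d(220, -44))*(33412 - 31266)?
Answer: 3455258505/44 ≈ 7.8529e+7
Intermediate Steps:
L(P, Y) = 3 - 1/(P + Y)
d(T, g) = 26 + (-1 + 6*g)/(2*g) (d(T, g) = (-1 + 3*g + 3*g)/(g + g) + 26 = (-1 + 6*g)/((2*g)) + 26 = (1/(2*g))*(-1 + 6*g) + 26 = (-1 + 6*g)/(2*g) + 26 = 26 + (-1 + 6*g)/(2*g))
(36564 + d(220, -44))*(33412 - 31266) = (36564 + (29 - ½/(-44)))*(33412 - 31266) = (36564 + (29 - ½*(-1/44)))*2146 = (36564 + (29 + 1/88))*2146 = (36564 + 2553/88)*2146 = (3220185/88)*2146 = 3455258505/44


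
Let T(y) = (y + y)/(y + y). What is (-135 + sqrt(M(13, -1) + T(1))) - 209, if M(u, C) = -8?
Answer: -344 + I*sqrt(7) ≈ -344.0 + 2.6458*I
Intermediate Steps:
T(y) = 1 (T(y) = (2*y)/((2*y)) = (2*y)*(1/(2*y)) = 1)
(-135 + sqrt(M(13, -1) + T(1))) - 209 = (-135 + sqrt(-8 + 1)) - 209 = (-135 + sqrt(-7)) - 209 = (-135 + I*sqrt(7)) - 209 = -344 + I*sqrt(7)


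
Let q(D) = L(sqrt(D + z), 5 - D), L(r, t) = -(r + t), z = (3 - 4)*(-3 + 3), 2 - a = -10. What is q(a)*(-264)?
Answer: -1848 + 528*sqrt(3) ≈ -933.48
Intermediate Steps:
a = 12 (a = 2 - 1*(-10) = 2 + 10 = 12)
z = 0 (z = -1*0 = 0)
L(r, t) = -r - t
q(D) = -5 + D - sqrt(D) (q(D) = -sqrt(D + 0) - (5 - D) = -sqrt(D) + (-5 + D) = -5 + D - sqrt(D))
q(a)*(-264) = (-5 + 12 - sqrt(12))*(-264) = (-5 + 12 - 2*sqrt(3))*(-264) = (7 - 2*sqrt(3))*(-264) = -1848 + 528*sqrt(3)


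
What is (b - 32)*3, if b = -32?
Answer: -192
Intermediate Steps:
(b - 32)*3 = (-32 - 32)*3 = -64*3 = -192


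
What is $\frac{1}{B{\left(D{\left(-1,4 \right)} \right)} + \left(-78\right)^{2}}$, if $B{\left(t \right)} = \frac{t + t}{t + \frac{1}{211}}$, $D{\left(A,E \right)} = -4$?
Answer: $\frac{843}{5130500} \approx 0.00016431$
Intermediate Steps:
$B{\left(t \right)} = \frac{2 t}{\frac{1}{211} + t}$ ($B{\left(t \right)} = \frac{2 t}{t + \frac{1}{211}} = \frac{2 t}{\frac{1}{211} + t}$)
$\frac{1}{B{\left(D{\left(-1,4 \right)} \right)} + \left(-78\right)^{2}} = \frac{1}{422 \left(-4\right) \frac{1}{1 + 211 \left(-4\right)} + \left(-78\right)^{2}} = \frac{1}{422 \left(-4\right) \frac{1}{1 - 844} + 6084} = \frac{1}{422 \left(-4\right) \frac{1}{-843} + 6084} = \frac{1}{422 \left(-4\right) \left(- \frac{1}{843}\right) + 6084} = \frac{1}{\frac{1688}{843} + 6084} = \frac{1}{\frac{5130500}{843}} = \frac{843}{5130500}$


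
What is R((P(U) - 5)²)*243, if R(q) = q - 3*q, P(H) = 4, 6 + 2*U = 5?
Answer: -486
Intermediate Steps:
U = -½ (U = -3 + (½)*5 = -3 + 5/2 = -½ ≈ -0.50000)
R(q) = -2*q
R((P(U) - 5)²)*243 = -2*(4 - 5)²*243 = -2*(-1)²*243 = -2*1*243 = -2*243 = -486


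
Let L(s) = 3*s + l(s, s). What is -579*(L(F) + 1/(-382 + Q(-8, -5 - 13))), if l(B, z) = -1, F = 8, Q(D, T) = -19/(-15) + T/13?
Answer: -992176716/74513 ≈ -13315.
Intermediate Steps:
Q(D, T) = 19/15 + T/13 (Q(D, T) = -19*(-1/15) + T*(1/13) = 19/15 + T/13)
L(s) = -1 + 3*s (L(s) = 3*s - 1 = -1 + 3*s)
-579*(L(F) + 1/(-382 + Q(-8, -5 - 13))) = -579*((-1 + 3*8) + 1/(-382 + (19/15 + (-5 - 13)/13))) = -579*((-1 + 24) + 1/(-382 + (19/15 + (1/13)*(-18)))) = -579*(23 + 1/(-382 + (19/15 - 18/13))) = -579*(23 + 1/(-382 - 23/195)) = -579*(23 + 1/(-74513/195)) = -579*(23 - 195/74513) = -579*1713604/74513 = -992176716/74513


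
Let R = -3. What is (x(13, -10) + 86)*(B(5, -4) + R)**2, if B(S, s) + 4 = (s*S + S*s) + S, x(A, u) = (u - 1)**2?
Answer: 365148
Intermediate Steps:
x(A, u) = (-1 + u)**2
B(S, s) = -4 + S + 2*S*s (B(S, s) = -4 + ((s*S + S*s) + S) = -4 + ((S*s + S*s) + S) = -4 + (2*S*s + S) = -4 + (S + 2*S*s) = -4 + S + 2*S*s)
(x(13, -10) + 86)*(B(5, -4) + R)**2 = ((-1 - 10)**2 + 86)*((-4 + 5 + 2*5*(-4)) - 3)**2 = ((-11)**2 + 86)*((-4 + 5 - 40) - 3)**2 = (121 + 86)*(-39 - 3)**2 = 207*(-42)**2 = 207*1764 = 365148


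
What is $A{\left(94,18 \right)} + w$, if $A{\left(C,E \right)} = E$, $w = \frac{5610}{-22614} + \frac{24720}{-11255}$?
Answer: $\frac{131973721}{8484019} \approx 15.556$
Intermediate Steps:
$w = - \frac{20738621}{8484019}$ ($w = 5610 \left(- \frac{1}{22614}\right) + 24720 \left(- \frac{1}{11255}\right) = - \frac{935}{3769} - \frac{4944}{2251} = - \frac{20738621}{8484019} \approx -2.4444$)
$A{\left(94,18 \right)} + w = 18 - \frac{20738621}{8484019} = \frac{131973721}{8484019}$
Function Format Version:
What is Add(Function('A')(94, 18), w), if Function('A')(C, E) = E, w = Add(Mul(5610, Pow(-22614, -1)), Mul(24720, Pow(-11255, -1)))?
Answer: Rational(131973721, 8484019) ≈ 15.556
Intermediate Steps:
w = Rational(-20738621, 8484019) (w = Add(Mul(5610, Rational(-1, 22614)), Mul(24720, Rational(-1, 11255))) = Add(Rational(-935, 3769), Rational(-4944, 2251)) = Rational(-20738621, 8484019) ≈ -2.4444)
Add(Function('A')(94, 18), w) = Add(18, Rational(-20738621, 8484019)) = Rational(131973721, 8484019)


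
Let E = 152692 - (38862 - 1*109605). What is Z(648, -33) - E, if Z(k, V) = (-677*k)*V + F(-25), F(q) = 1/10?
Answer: 142535331/10 ≈ 1.4254e+7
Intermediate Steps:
F(q) = 1/10
E = 223435 (E = 152692 - (38862 - 109605) = 152692 - 1*(-70743) = 152692 + 70743 = 223435)
Z(k, V) = 1/10 - 677*V*k (Z(k, V) = (-677*k)*V + 1/10 = -677*V*k + 1/10 = 1/10 - 677*V*k)
Z(648, -33) - E = (1/10 - 677*(-33)*648) - 1*223435 = (1/10 + 14476968) - 223435 = 144769681/10 - 223435 = 142535331/10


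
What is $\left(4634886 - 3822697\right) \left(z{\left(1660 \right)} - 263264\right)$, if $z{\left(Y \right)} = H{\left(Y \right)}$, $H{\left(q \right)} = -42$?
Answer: $-213854236834$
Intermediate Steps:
$z{\left(Y \right)} = -42$
$\left(4634886 - 3822697\right) \left(z{\left(1660 \right)} - 263264\right) = \left(4634886 - 3822697\right) \left(-42 - 263264\right) = 812189 \left(-263306\right) = -213854236834$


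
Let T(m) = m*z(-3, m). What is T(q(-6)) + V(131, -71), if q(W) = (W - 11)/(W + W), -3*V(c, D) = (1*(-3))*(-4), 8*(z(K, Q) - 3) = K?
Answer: -9/32 ≈ -0.28125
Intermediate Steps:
z(K, Q) = 3 + K/8
V(c, D) = -4 (V(c, D) = -1*(-3)*(-4)/3 = -(-1)*(-4) = -⅓*12 = -4)
q(W) = (-11 + W)/(2*W) (q(W) = (-11 + W)/((2*W)) = (-11 + W)*(1/(2*W)) = (-11 + W)/(2*W))
T(m) = 21*m/8 (T(m) = m*(3 + (⅛)*(-3)) = m*(3 - 3/8) = m*(21/8) = 21*m/8)
T(q(-6)) + V(131, -71) = 21*((½)*(-11 - 6)/(-6))/8 - 4 = 21*((½)*(-⅙)*(-17))/8 - 4 = (21/8)*(17/12) - 4 = 119/32 - 4 = -9/32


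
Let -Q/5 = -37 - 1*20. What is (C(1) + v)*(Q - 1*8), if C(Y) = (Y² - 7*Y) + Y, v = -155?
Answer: -44320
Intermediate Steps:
Q = 285 (Q = -5*(-37 - 1*20) = -5*(-37 - 20) = -5*(-57) = 285)
C(Y) = Y² - 6*Y
(C(1) + v)*(Q - 1*8) = (1*(-6 + 1) - 155)*(285 - 1*8) = (1*(-5) - 155)*(285 - 8) = (-5 - 155)*277 = -160*277 = -44320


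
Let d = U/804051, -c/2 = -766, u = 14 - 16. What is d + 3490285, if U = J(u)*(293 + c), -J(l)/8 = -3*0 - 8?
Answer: 2806367261335/804051 ≈ 3.4903e+6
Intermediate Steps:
u = -2
c = 1532 (c = -2*(-766) = 1532)
J(l) = 64 (J(l) = -8*(-3*0 - 8) = -8*(0 - 8) = -8*(-8) = 64)
U = 116800 (U = 64*(293 + 1532) = 64*1825 = 116800)
d = 116800/804051 ≈ 0.14526
d + 3490285 = 116800/804051 + 3490285 = 2806367261335/804051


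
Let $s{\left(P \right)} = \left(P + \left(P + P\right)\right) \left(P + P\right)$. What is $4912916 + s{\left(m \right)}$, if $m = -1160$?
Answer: $12986516$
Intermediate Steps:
$s{\left(P \right)} = 6 P^{2}$ ($s{\left(P \right)} = \left(P + 2 P\right) 2 P = 3 P 2 P = 6 P^{2}$)
$4912916 + s{\left(m \right)} = 4912916 + 6 \left(-1160\right)^{2} = 4912916 + 6 \cdot 1345600 = 4912916 + 8073600 = 12986516$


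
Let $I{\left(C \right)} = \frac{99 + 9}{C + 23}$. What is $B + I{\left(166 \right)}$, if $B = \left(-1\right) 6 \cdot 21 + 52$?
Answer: $- \frac{514}{7} \approx -73.429$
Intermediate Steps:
$B = -74$ ($B = \left(-6\right) 21 + 52 = -126 + 52 = -74$)
$I{\left(C \right)} = \frac{108}{23 + C}$
$B + I{\left(166 \right)} = -74 + \frac{108}{23 + 166} = -74 + \frac{108}{189} = -74 + 108 \cdot \frac{1}{189} = -74 + \frac{4}{7} = - \frac{514}{7}$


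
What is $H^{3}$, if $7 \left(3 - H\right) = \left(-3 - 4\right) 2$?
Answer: $125$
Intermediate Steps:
$H = 5$ ($H = 3 - \frac{\left(-3 - 4\right) 2}{7} = 3 - \frac{\left(-7\right) 2}{7} = 3 - -2 = 3 + 2 = 5$)
$H^{3} = 5^{3} = 125$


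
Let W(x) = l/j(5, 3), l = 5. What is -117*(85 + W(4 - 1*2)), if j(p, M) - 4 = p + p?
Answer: -139815/14 ≈ -9986.8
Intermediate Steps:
j(p, M) = 4 + 2*p (j(p, M) = 4 + (p + p) = 4 + 2*p)
W(x) = 5/14 (W(x) = 5/(4 + 2*5) = 5/(4 + 10) = 5/14)
-117*(85 + W(4 - 1*2)) = -117*(85 + 5/14) = -117*1195/14 = -139815/14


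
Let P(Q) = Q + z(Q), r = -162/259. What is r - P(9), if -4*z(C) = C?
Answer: -7641/1036 ≈ -7.3755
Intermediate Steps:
r = -162/259 (r = -162*1/259 = -162/259 ≈ -0.62548)
z(C) = -C/4
P(Q) = 3*Q/4 (P(Q) = Q - Q/4 = 3*Q/4)
r - P(9) = -162/259 - 3*9/4 = -162/259 - 1*27/4 = -162/259 - 27/4 = -7641/1036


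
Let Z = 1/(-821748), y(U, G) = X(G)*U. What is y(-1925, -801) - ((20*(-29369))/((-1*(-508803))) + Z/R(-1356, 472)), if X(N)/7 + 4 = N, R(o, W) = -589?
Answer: 28724029611265934549/2648016368412 ≈ 1.0847e+7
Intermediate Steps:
X(N) = -28 + 7*N
y(U, G) = U*(-28 + 7*G) (y(U, G) = (-28 + 7*G)*U = U*(-28 + 7*G))
Z = -1/821748 ≈ -1.2169e-6
y(-1925, -801) - ((20*(-29369))/((-1*(-508803))) + Z/R(-1356, 472)) = 7*(-1925)*(-4 - 801) - ((20*(-29369))/((-1*(-508803))) - 1/821748/(-589)) = 7*(-1925)*(-805) - (-587380/508803 - 1/821748*(-1/589)) = 10847375 - (-587380*1/508803 + 1/484009572) = 10847375 - (-587380/508803 + 1/484009572) = 10847375 - 1*(-3056962816049/2648016368412) = 10847375 + 3056962816049/2648016368412 = 28724029611265934549/2648016368412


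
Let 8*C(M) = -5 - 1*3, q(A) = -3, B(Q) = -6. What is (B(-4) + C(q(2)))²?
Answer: 49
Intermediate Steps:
C(M) = -1 (C(M) = (-5 - 1*3)/8 = (-5 - 3)/8 = (⅛)*(-8) = -1)
(B(-4) + C(q(2)))² = (-6 - 1)² = (-7)² = 49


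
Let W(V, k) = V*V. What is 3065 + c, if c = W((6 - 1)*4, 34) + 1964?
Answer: 5429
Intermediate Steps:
W(V, k) = V²
c = 2364 (c = ((6 - 1)*4)² + 1964 = (5*4)² + 1964 = 20² + 1964 = 400 + 1964 = 2364)
3065 + c = 3065 + 2364 = 5429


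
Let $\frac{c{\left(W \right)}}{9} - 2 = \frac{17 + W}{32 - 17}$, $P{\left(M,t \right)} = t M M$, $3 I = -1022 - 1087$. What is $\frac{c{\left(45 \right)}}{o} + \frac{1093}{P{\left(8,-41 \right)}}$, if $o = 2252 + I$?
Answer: $- \frac{7741061}{20322880} \approx -0.3809$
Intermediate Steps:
$I = -703$ ($I = \frac{-1022 - 1087}{3} = \frac{1}{3} \left(-2109\right) = -703$)
$P{\left(M,t \right)} = t M^{2}$ ($P{\left(M,t \right)} = M t M = t M^{2}$)
$c{\left(W \right)} = \frac{141}{5} + \frac{3 W}{5}$ ($c{\left(W \right)} = 18 + 9 \frac{17 + W}{32 - 17} = 18 + 9 \frac{17 + W}{15} = 18 + 9 \left(17 + W\right) \frac{1}{15} = 18 + 9 \left(\frac{17}{15} + \frac{W}{15}\right) = 18 + \left(\frac{51}{5} + \frac{3 W}{5}\right) = \frac{141}{5} + \frac{3 W}{5}$)
$o = 1549$ ($o = 2252 - 703 = 1549$)
$\frac{c{\left(45 \right)}}{o} + \frac{1093}{P{\left(8,-41 \right)}} = \frac{\frac{141}{5} + \frac{3}{5} \cdot 45}{1549} + \frac{1093}{\left(-41\right) 8^{2}} = \left(\frac{141}{5} + 27\right) \frac{1}{1549} + \frac{1093}{\left(-41\right) 64} = \frac{276}{5} \cdot \frac{1}{1549} + \frac{1093}{-2624} = \frac{276}{7745} + 1093 \left(- \frac{1}{2624}\right) = \frac{276}{7745} - \frac{1093}{2624} = - \frac{7741061}{20322880}$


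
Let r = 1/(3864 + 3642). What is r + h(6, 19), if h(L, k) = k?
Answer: 142615/7506 ≈ 19.000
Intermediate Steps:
r = 1/7506 ≈ 0.00013323
r + h(6, 19) = 1/7506 + 19 = 142615/7506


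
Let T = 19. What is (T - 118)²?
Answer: 9801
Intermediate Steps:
(T - 118)² = (19 - 118)² = (-99)² = 9801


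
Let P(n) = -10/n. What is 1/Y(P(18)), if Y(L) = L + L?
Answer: -9/10 ≈ -0.90000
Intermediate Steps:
Y(L) = 2*L
1/Y(P(18)) = 1/(2*(-10/18)) = 1/(2*(-10*1/18)) = 1/(2*(-5/9)) = 1/(-10/9) = -9/10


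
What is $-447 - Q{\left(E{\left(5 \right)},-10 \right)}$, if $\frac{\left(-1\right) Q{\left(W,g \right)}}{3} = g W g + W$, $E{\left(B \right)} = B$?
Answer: $1068$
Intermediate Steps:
$Q{\left(W,g \right)} = - 3 W - 3 W g^{2}$ ($Q{\left(W,g \right)} = - 3 \left(g W g + W\right) = - 3 \left(W g g + W\right) = - 3 \left(W g^{2} + W\right) = - 3 \left(W + W g^{2}\right) = - 3 W - 3 W g^{2}$)
$-447 - Q{\left(E{\left(5 \right)},-10 \right)} = -447 - \left(-3\right) 5 \left(1 + \left(-10\right)^{2}\right) = -447 - \left(-3\right) 5 \left(1 + 100\right) = -447 - \left(-3\right) 5 \cdot 101 = -447 - -1515 = -447 + 1515 = 1068$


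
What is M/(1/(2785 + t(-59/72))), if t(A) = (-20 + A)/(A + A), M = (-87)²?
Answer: 2498746401/118 ≈ 2.1176e+7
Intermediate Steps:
M = 7569
t(A) = (-20 + A)/(2*A) (t(A) = (-20 + A)/((2*A)) = (-20 + A)*(1/(2*A)) = (-20 + A)/(2*A))
M/(1/(2785 + t(-59/72))) = 7569/(1/(2785 + (-20 - 59/72)/(2*((-59/72))))) = 7569/(1/(2785 + (-20 - 59*1/72)/(2*((-59*1/72))))) = 7569/(1/(2785 + (-20 - 59/72)/(2*(-59/72)))) = 7569/(1/(2785 + (½)*(-72/59)*(-1499/72))) = 7569/(1/(2785 + 1499/118)) = 7569/(1/(330129/118)) = 7569/(118/330129) = 7569*(330129/118) = 2498746401/118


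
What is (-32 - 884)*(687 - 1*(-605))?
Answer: -1183472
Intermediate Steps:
(-32 - 884)*(687 - 1*(-605)) = -916*(687 + 605) = -916*1292 = -1183472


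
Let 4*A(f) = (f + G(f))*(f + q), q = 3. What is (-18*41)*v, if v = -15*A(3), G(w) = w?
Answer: 99630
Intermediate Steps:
A(f) = f*(3 + f)/2 (A(f) = ((f + f)*(f + 3))/4 = ((2*f)*(3 + f))/4 = (2*f*(3 + f))/4 = f*(3 + f)/2)
v = -135 (v = -15*3*(3 + 3)/2 = -15*3*6/2 = -15*9 = -135)
(-18*41)*v = -18*41*(-135) = -738*(-135) = 99630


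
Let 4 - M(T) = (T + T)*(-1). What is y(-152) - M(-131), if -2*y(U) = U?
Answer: 334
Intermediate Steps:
M(T) = 4 + 2*T (M(T) = 4 - (T + T)*(-1) = 4 - 2*T*(-1) = 4 - (-2)*T = 4 + 2*T)
y(U) = -U/2
y(-152) - M(-131) = -½*(-152) - (4 + 2*(-131)) = 76 - (4 - 262) = 76 - 1*(-258) = 76 + 258 = 334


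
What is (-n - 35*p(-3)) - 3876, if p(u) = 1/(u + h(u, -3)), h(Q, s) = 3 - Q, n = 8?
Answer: -11687/3 ≈ -3895.7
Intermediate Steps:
p(u) = ⅓ (p(u) = 1/(u + (3 - u)) = 1/3 = ⅓)
(-n - 35*p(-3)) - 3876 = (-1*8 - 35*⅓) - 3876 = (-8 - 35/3) - 3876 = -59/3 - 3876 = -11687/3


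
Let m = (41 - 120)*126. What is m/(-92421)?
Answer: 158/1467 ≈ 0.10770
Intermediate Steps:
m = -9954 (m = -79*126 = -9954)
m/(-92421) = -9954/(-92421) = -9954*(-1/92421) = 158/1467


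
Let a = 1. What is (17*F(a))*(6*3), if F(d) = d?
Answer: 306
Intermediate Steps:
(17*F(a))*(6*3) = (17*1)*(6*3) = 17*18 = 306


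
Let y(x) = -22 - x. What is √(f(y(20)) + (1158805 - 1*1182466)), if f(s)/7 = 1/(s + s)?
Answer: I*√851799/6 ≈ 153.82*I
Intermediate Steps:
f(s) = 7/(2*s) (f(s) = 7/(s + s) = 7/((2*s)) = 7*(1/(2*s)) = 7/(2*s))
√(f(y(20)) + (1158805 - 1*1182466)) = √(7/(2*(-22 - 1*20)) + (1158805 - 1*1182466)) = √(7/(2*(-22 - 20)) + (1158805 - 1182466)) = √((7/2)/(-42) - 23661) = √((7/2)*(-1/42) - 23661) = √(-1/12 - 23661) = √(-283933/12) = I*√851799/6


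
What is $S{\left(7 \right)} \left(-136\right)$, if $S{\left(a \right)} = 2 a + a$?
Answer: $-2856$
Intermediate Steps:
$S{\left(a \right)} = 3 a$
$S{\left(7 \right)} \left(-136\right) = 3 \cdot 7 \left(-136\right) = 21 \left(-136\right) = -2856$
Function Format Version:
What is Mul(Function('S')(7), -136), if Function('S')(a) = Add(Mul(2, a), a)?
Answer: -2856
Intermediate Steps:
Function('S')(a) = Mul(3, a)
Mul(Function('S')(7), -136) = Mul(Mul(3, 7), -136) = Mul(21, -136) = -2856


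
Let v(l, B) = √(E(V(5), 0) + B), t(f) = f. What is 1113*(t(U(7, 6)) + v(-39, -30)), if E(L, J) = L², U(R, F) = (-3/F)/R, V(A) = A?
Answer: -159/2 + 1113*I*√5 ≈ -79.5 + 2488.7*I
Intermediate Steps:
U(R, F) = -3/(F*R)
v(l, B) = √(25 + B) (v(l, B) = √(5² + B) = √(25 + B))
1113*(t(U(7, 6)) + v(-39, -30)) = 1113*(-3/(6*7) + √(25 - 30)) = 1113*(-3*⅙*⅐ + √(-5)) = 1113*(-1/14 + I*√5) = -159/2 + 1113*I*√5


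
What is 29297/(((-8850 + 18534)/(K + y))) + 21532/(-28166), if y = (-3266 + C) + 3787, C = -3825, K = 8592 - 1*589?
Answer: 1938654512105/136379772 ≈ 14215.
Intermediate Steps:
K = 8003 (K = 8592 - 589 = 8003)
y = -3304 (y = (-3266 - 3825) + 3787 = -7091 + 3787 = -3304)
29297/(((-8850 + 18534)/(K + y))) + 21532/(-28166) = 29297/(((-8850 + 18534)/(8003 - 3304))) + 21532/(-28166) = 29297/((9684/4699)) + 21532*(-1/28166) = 29297/((9684*(1/4699))) - 10766/14083 = 29297/(9684/4699) - 10766/14083 = 29297*(4699/9684) - 10766/14083 = 137666603/9684 - 10766/14083 = 1938654512105/136379772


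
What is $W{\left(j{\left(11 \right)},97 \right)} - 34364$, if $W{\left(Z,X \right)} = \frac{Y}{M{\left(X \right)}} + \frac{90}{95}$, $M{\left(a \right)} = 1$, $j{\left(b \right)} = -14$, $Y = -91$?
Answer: $- \frac{654627}{19} \approx -34454.0$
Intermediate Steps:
$W{\left(Z,X \right)} = - \frac{1711}{19}$ ($W{\left(Z,X \right)} = - \frac{91}{1} + \frac{90}{95} = \left(-91\right) 1 + 90 \cdot \frac{1}{95} = -91 + \frac{18}{19} = - \frac{1711}{19}$)
$W{\left(j{\left(11 \right)},97 \right)} - 34364 = - \frac{1711}{19} - 34364 = - \frac{654627}{19}$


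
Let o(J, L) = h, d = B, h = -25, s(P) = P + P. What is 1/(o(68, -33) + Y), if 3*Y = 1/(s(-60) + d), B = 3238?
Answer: -9354/233849 ≈ -0.040000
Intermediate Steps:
s(P) = 2*P
d = 3238
o(J, L) = -25
Y = 1/9354 (Y = 1/(3*(2*(-60) + 3238)) = 1/(3*(-120 + 3238)) = (⅓)/3118 = (⅓)*(1/3118) = 1/9354 ≈ 0.00010691)
1/(o(68, -33) + Y) = 1/(-25 + 1/9354) = 1/(-233849/9354) = -9354/233849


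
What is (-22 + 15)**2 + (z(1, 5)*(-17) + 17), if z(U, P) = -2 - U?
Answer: 117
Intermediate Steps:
(-22 + 15)**2 + (z(1, 5)*(-17) + 17) = (-22 + 15)**2 + ((-2 - 1*1)*(-17) + 17) = (-7)**2 + ((-2 - 1)*(-17) + 17) = 49 + (-3*(-17) + 17) = 49 + (51 + 17) = 49 + 68 = 117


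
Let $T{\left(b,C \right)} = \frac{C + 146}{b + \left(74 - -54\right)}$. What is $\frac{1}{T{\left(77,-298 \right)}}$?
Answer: $- \frac{205}{152} \approx -1.3487$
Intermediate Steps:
$T{\left(b,C \right)} = \frac{146 + C}{128 + b}$ ($T{\left(b,C \right)} = \frac{146 + C}{b + \left(74 + 54\right)} = \frac{146 + C}{b + 128} = \frac{146 + C}{128 + b}$)
$\frac{1}{T{\left(77,-298 \right)}} = \frac{1}{\frac{1}{128 + 77} \left(146 - 298\right)} = \frac{1}{\frac{1}{205} \left(-152\right)} = \frac{1}{- \frac{152}{205}} = - \frac{205}{152}$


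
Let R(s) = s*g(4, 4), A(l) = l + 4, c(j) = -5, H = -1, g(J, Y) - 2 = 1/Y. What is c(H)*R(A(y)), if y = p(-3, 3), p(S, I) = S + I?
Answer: -45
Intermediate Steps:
g(J, Y) = 2 + 1/Y
p(S, I) = I + S
y = 0 (y = 3 - 3 = 0)
A(l) = 4 + l
R(s) = 9*s/4 (R(s) = s*(2 + 1/4) = s*(2 + ¼) = s*(9/4) = 9*s/4)
c(H)*R(A(y)) = -45*(4 + 0)/4 = -45*4/4 = -5*9 = -45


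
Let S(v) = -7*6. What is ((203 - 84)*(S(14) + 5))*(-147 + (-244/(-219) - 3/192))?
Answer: 9003936865/14016 ≈ 6.4240e+5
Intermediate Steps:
S(v) = -42
((203 - 84)*(S(14) + 5))*(-147 + (-244/(-219) - 3/192)) = ((203 - 84)*(-42 + 5))*(-147 + (-244/(-219) - 3/192)) = (119*(-37))*(-147 + (-244*(-1/219) - 3*1/192)) = -4403*(-147 + (244/219 - 1/64)) = -4403*(-147 + 15397/14016) = -4403*(-2044955/14016) = 9003936865/14016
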